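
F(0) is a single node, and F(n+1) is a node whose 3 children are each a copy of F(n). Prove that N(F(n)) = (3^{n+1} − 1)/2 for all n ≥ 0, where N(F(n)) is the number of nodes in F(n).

Base case: N(F(0)) = 1, and (3^{0+1} − 1)/2 = 1.
Assume N(F(k)) = (3^{k+1} − 1)/2.
Then N(F(k+1)) = 1 + 3N(F(k)) = 1 + 3·(3^{k+1} − 1)/2 = 1 + (3^{k+2} − 3)/2 = (2 + 3^{k+2} − 3)/2 = (3^{k+2} − 1)/2.
Hence N(F(n)) = (3^{n+1} − 1)/2 for every n ≥ 0, by induction.

N(F(n)) = (3^{n+1} − 1)/2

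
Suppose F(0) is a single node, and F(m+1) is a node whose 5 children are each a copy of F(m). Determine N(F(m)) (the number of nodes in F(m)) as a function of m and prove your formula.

Claim: N(F(m)) = (5^{m+1} − 1)/4.

Base case: N(F(0)) = 1, and (5^{0+1} − 1)/4 = 1.
Assume N(F(r)) = (5^{r+1} − 1)/4.
Then N(F(r+1)) = 1 + 5N(F(r)) = 1 + 5·(5^{r+1} − 1)/4 = 1 + (5^{r+2} − 5)/4 = (4 + 5^{r+2} − 5)/4 = (5^{r+2} − 1)/4.
This completes the inductive step, so N(F(m)) = (5^{m+1} − 1)/4 for all m ≥ 0.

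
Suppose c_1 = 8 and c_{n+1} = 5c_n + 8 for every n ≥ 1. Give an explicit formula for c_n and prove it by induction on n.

Claim: c_n = 2·5^n − 2.

Base case: c_1 = 8, and 2·5^1 − 2 = 10 − 2 = 8.
Assume c_j = 2·5^j − 2 for some j ≥ 1.
Then c_{j+1} = 5c_j + 8 = 5·(2·5^j − 2) + 8 = 10·5^j − 10 + 8 = 2·5^{j+1} − 2.
This completes the inductive step, so c_n = 2·5^n − 2 for all n ≥ 1.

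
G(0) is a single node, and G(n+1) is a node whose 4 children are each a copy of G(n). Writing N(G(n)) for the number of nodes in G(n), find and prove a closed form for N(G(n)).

Claim: N(G(n)) = (4^{n+1} − 1)/3.

Base case: N(G(0)) = 1, and (4^{0+1} − 1)/3 = 1.
Assume N(G(m)) = (4^{m+1} − 1)/3.
Then N(G(m+1)) = 1 + 4N(G(m)) = 1 + 4·(4^{m+1} − 1)/3 = 1 + (4^{m+2} − 4)/3 = (3 + 4^{m+2} − 4)/3 = (4^{m+2} − 1)/3.
This completes the inductive step, so N(G(n)) = (4^{n+1} − 1)/3 for all n ≥ 0.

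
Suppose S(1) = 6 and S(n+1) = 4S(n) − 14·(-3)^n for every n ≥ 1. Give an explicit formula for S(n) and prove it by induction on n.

Claim: S(n) = 3·4^n + 2·(-3)^n.

Base case: S(1) = 6, and 3·4^1 + 2·(-3)^1 = 12 − 6 = 6.
Assume S(r) = 3·4^r + 2·(-3)^r for some r ≥ 1.
Then S(r+1) = 4S(r) − 14·(-3)^r = 4·(3·4^r + 2·(-3)^r) − 14·(-3)^r = 3·4^{r+1} + 8·(-3)^r − 14·(-3)^r = 3·4^{r+1} − 6·(-3)^r = 3·4^{r+1} + 2·(-3)^{r+1}.
So the formula holds for r+1, and by induction S(n) = 3·4^n + 2·(-3)^n for all n ≥ 1.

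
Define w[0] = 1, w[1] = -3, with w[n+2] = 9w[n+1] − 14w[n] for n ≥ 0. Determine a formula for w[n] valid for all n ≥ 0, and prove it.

Claim: w[n] = 2·2^n − 7^n.

Base cases: w[0] = 1 and 2·2^0 − 7^0 = 1; w[1] = -3 and 2·2^1 − 7^1 = -3.
Assume w[j] = 2·2^j − 7^j for all 0 ≤ j ≤ r, where r ≥ 1.
Then w[r+1] = 9w[r] − 14w[r−1] = 9·(2·2^r − 7^r) − 14·(2·2^{r−1} − 7^{r−1}) = 2·(9·2 − 14)2^{r−1} − (9·7 − 14)7^{r−1} = 8·2^{r−1} − 49·7^{r−1} = 2·2^{r+1} − 7^{r+1}.
By strong induction, w[n] = 2·2^n − 7^n for all n ≥ 0.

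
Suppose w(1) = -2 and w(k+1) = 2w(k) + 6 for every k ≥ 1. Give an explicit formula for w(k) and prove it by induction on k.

Claim: w(k) = 2^{k+1} − 6.

Base case: w(1) = -2, and 2^{1+1} − 6 = 4 − 6 = -2.
Assume w(j) = 2^{j+1} − 6 for some j ≥ 1.
Then w(j+1) = 2w(j) + 6 = 2·(2^{j+1} − 6) + 6 = 2^{j+2} − 12 + 6 = 2^{j+2} − 6.
So the formula holds for j+1, and by induction w(k) = 2^{k+1} − 6 for all k ≥ 1.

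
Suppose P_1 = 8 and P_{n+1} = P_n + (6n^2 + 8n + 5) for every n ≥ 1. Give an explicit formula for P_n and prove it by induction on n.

Claim: P_n = 2n^3 + n^2 + 2n + 3.

Base case: P_1 = 8, and 2·1^3 + 1^2 + 2·1 + 3 = 8.
Assume P_m = 2m^3 + m^2 + 2m + 3.
Then P_{m+1} = P_m + (6m^2 + 8m + 5) = (2m^3 + m^2 + 2m + 3) + (6m^2 + 8m + 5) = 2m^3 + 7m^2 + 10m + 8,
and 2·(m+1)^3 + (m+1)^2 + 2·(m+1) + 3 = 2m^3 + 7m^2 + 10m + 8.
Hence P_n = 2n^3 + n^2 + 2n + 3 for every n ≥ 1, by induction.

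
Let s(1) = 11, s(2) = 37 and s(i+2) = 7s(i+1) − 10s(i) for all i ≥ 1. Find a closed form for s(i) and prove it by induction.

Claim: s(i) = 3·2^i + 5^i.

Base cases: s(1) = 11 and 3·2^1 + 5^1 = 11; s(2) = 37 and 3·2^2 + 5^2 = 37.
Assume s(t) = 3·2^t + 5^t for all 1 ≤ t ≤ j, where j ≥ 2.
Then s(j+1) = 7s(j) − 10s(j−1) = 7·(3·2^j + 5^j) − 10·(3·2^{j−1} + 5^{j−1}) = 3·(7·2 − 10)2^{j−1} + (7·5 − 10)5^{j−1} = 12·2^{j−1} + 25·5^{j−1} = 3·2^{j+1} + 5^{j+1}.
So the formula holds for j+1, and by strong induction s(i) = 3·2^i + 5^i for all i ≥ 1.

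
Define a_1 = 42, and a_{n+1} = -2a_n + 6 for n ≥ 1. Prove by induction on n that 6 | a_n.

Base case: a_1 = 42 = 6·7, so 6 | a_1.
Assume 6 | a_j, so a_j = 6t for some integer t.
Then a_{j+1} = -2a_j + 6 = -2·(6t) + 6 = 6(-2t + 1), so 6 | a_{j+1}.
By induction, 6 | a_n for all n ≥ 1.

6 | a_n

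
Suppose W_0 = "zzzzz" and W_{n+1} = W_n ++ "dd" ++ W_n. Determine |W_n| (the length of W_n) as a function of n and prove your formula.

Claim: |W_n| = 7·2^n − 2.

Base case: |W_0| = 5, and 7·2^0 − 2 = 5.
Assume |W_j| = 7·2^j − 2.
Then |W_{j+1}| = |W_j| + 2 + |W_j| = 2|W_j| + 2 = 2(7·2^j − 2) + 2 = 7·2^{j+1} − 4 + 2 = 7·2^{j+1} − 2.
This completes the inductive step, so |W_n| = 7·2^n − 2 for all n ≥ 0.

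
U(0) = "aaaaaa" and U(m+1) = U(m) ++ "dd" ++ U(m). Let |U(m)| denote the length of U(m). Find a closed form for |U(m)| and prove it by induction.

Claim: |U(m)| = 2^{m+3} − 2.

Base case: |U(0)| = 6, and 2^{0+3} − 2 = 6.
Assume |U(k)| = 2^{k+3} − 2.
Then |U(k+1)| = |U(k)| + 2 + |U(k)| = 2|U(k)| + 2 = 2(2^{k+3} − 2) + 2 = 2^{k+1+3} − 4 + 2 = 2^{k+1+3} − 2.
This completes the inductive step, so |U(m)| = 2^{m+3} − 2 for all m ≥ 0.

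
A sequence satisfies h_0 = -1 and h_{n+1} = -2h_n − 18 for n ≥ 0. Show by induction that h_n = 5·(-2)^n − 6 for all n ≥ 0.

Base case: h_0 = -1, and 5·(-2)^0 − 6 = 5 − 6 = -1.
Assume h_r = 5·(-2)^r − 6 for some r ≥ 0.
Then h_{r+1} = -2h_r − 18 = -2·(5·(-2)^r − 6) − 18 = -10·(-2)^r + 12 − 18 = 5·(-2)^{r+1} − 6.
This completes the inductive step, so h_n = 5·(-2)^n − 6 for all n ≥ 0.

h_n = 5·(-2)^n − 6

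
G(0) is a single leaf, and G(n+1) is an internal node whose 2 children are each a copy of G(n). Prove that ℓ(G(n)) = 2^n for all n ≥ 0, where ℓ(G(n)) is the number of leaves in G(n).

Base case: ℓ(G(0)) = 1, and 2^0 = 1.
Assume ℓ(G(r)) = 2^r.
Then ℓ(G(r+1)) = 2·ℓ(G(r)) = 2·2^r = 2^{r+1}.
This completes the inductive step, so ℓ(G(n)) = 2^n for all n ≥ 0.

ℓ(G(n)) = 2^n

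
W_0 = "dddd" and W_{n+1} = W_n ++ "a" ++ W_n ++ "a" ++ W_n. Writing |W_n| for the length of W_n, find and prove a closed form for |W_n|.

Claim: |W_n| = 5·3^n − 1.

Base case: |W_0| = 4, and 5·3^0 − 1 = 4.
Assume |W_r| = 5·3^r − 1.
Then |W_{r+1}| = 3|W_r| + 2 = 3(5·3^r − 1) + 2 = 5·3^{r+1} − 3 + 2 = 5·3^{r+1} − 1.
So the formula holds for r+1, and by induction |W_n| = 5·3^n − 1 for all n ≥ 0.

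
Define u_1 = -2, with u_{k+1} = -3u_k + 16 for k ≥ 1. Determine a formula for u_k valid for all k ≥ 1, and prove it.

Claim: u_k = 2·(-3)^k + 4.

Base case: u_1 = -2, and 2·(-3)^1 + 4 = -6 + 4 = -2.
Assume u_m = 2·(-3)^m + 4 for some m ≥ 1.
Then u_{m+1} = -3u_m + 16 = -3·(2·(-3)^m + 4) + 16 = -6·(-3)^m − 12 + 16 = 2·(-3)^{m+1} + 4.
Hence u_k = 2·(-3)^k + 4 for every k ≥ 1, by induction.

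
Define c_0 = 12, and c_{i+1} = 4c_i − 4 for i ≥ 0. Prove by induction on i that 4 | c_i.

Base case: c_0 = 12 = 4·3, so 4 | c_0.
Assume 4 | c_k, so c_k = 4t for some integer t.
Then c_{k+1} = 4c_k − 4 = 4·(4t) − 4 = 4(4t − 1), so 4 | c_{k+1}.
So the property holds for k+1, and by induction 4 | c_i for all i ≥ 0.

4 | c_i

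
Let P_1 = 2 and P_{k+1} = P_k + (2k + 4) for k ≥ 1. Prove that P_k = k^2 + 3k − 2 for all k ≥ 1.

Base case: P_1 = 2, and 1^2 + 3·1 − 2 = 2.
Assume P_m = m^2 + 3m − 2.
Then P_{m+1} = P_m + (2m + 4) = (m^2 + 3m − 2) + (2m + 4) = m^2 + 5m + 2,
and (m+1)^2 + 3·(m+1) − 2 = m^2 + 5m + 2.
This completes the inductive step, so P_k = k^2 + 3k − 2 for all k ≥ 1.

P_k = k^2 + 3k − 2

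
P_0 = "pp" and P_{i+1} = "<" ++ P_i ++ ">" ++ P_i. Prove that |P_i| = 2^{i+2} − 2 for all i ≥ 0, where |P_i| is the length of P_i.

Base case: |P_0| = 2, and 2^{0+2} − 2 = 2.
Assume |P_k| = 2^{k+2} − 2.
Then |P_{k+1}| = 1 + |P_k| + 1 + |P_k| = 2|P_k| + 2 = 2(2^{k+2} − 2) + 2 = 2^{k+3} − 4 + 2 = 2^{k+3} − 2.
This completes the inductive step, so |P_i| = 2^{i+2} − 2 for all i ≥ 0.

|P_i| = 2^{i+2} − 2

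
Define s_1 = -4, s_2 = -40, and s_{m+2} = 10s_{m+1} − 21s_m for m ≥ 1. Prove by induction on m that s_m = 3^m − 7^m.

Base cases: s_1 = -4 and 3^1 − 7^1 = -4; s_2 = -40 and 3^2 − 7^2 = -40.
Assume s_j = 3^j − 7^j for all 1 ≤ j ≤ k, where k ≥ 2.
Then s_{k+1} = 10s_k − 21s_{k−1} = 10·(3^k − 7^k) − 21·(3^{k−1} − 7^{k−1}) = (10·3 − 21)3^{k−1} − (10·7 − 21)7^{k−1} = 9·3^{k−1} − 49·7^{k−1} = 3^{k+1} − 7^{k+1}.
So the formula holds for k+1, and by strong induction s_m = 3^m − 7^m for all m ≥ 1.

s_m = 3^m − 7^m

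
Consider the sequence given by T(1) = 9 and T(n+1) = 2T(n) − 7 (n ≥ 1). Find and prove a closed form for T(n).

Claim: T(n) = 2^n + 7.

Base case: T(1) = 9, and 2^1 + 7 = 2 + 7 = 9.
Assume T(m) = 2^m + 7 for some m ≥ 1.
Then T(m+1) = 2T(m) − 7 = 2·(2^m + 7) − 7 = 2^{m+1} + 14 − 7 = 2^{m+1} + 7.
This completes the inductive step, so T(n) = 2^n + 7 for all n ≥ 1.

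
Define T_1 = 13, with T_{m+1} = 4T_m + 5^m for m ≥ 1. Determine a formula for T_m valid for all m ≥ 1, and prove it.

Claim: T_m = 2·4^m + 5^m.

Base case: T_1 = 13, and 2·4^1 + 5^1 = 8 + 5 = 13.
Assume T_k = 2·4^k + 5^k for some k ≥ 1.
Then T_{k+1} = 4T_k + 5^k = 4·(2·4^k + 5^k) + 5^k = 2·4^{k+1} + 4·5^k + 5^k = 2·4^{k+1} + 5·5^k = 2·4^{k+1} + 5^{k+1}.
This completes the inductive step, so T_m = 2·4^m + 5^m for all m ≥ 1.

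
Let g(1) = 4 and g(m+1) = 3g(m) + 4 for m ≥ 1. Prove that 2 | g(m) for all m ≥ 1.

Base case: g(1) = 4 = 2·2, so 2 | g(1).
Assume 2 | g(r), so g(r) = 2t for some integer t.
Then g(r+1) = 3g(r) + 4 = 3·(2t) + 4 = 2(3t + 2), so 2 | g(r+1).
By induction, 2 | g(m) for all m ≥ 1.

2 | g(m)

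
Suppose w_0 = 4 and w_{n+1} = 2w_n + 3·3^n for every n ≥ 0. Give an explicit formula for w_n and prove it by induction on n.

Claim: w_n = 2^n + 3·3^n.

Base case: w_0 = 4, and 2^0 + 3·3^0 = 1 + 3 = 4.
Assume w_k = 2^k + 3·3^k for some k ≥ 0.
Then w_{k+1} = 2w_k + 3·3^k = 2·(2^k + 3·3^k) + 3·3^k = 2^{k+1} + 6·3^k + 3·3^k = 2^{k+1} + 9·3^k = 2^{k+1} + 3·3^{k+1}.
By induction, w_n = 2^n + 3·3^n for all n ≥ 0.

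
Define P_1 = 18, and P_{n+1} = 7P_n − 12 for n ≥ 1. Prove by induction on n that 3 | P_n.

Base case: P_1 = 18 = 3·6, so 3 | P_1.
Assume 3 | P_j, so P_j = 3t for some integer t.
Then P_{j+1} = 7P_j − 12 = 7·(3t) − 12 = 3(7t − 4), so 3 | P_{j+1}.
By induction, 3 | P_n for all n ≥ 1.

3 | P_n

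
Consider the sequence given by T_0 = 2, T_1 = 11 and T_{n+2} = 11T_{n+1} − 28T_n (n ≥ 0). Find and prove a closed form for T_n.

Claim: T_n = 7^n + 4^n.

Base cases: T_0 = 2 and 7^0 + 4^0 = 2; T_1 = 11 and 7^1 + 4^1 = 11.
Assume T_j = 7^j + 4^j for all 0 ≤ j ≤ m, where m ≥ 1.
Then T_{m+1} = 11T_m − 28T_{m−1} = 11·(7^m + 4^m) − 28·(7^{m−1} + 4^{m−1}) = (11·7 − 28)7^{m−1} + (11·4 − 28)4^{m−1} = 49·7^{m−1} + 16·4^{m−1} = 7^{m+1} + 4^{m+1}.
By strong induction, T_n = 7^n + 4^n for all n ≥ 0.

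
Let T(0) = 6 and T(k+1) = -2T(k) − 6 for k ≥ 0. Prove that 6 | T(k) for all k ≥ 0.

Base case: T(0) = 6 = 6·1, so 6 | T(0).
Assume 6 | T(j), so T(j) = 6t for some integer t.
Then T(j+1) = -2T(j) − 6 = -2·(6t) − 6 = 6(-2t − 1), so 6 | T(j+1).
Hence 6 | T(k) for every k ≥ 0, by induction.

6 | T(k)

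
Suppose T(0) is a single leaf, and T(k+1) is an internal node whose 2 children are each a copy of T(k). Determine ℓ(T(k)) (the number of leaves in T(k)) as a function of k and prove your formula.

Claim: ℓ(T(k)) = 2^k.

Base case: ℓ(T(0)) = 1, and 2^0 = 1.
Assume ℓ(T(j)) = 2^j.
Then ℓ(T(j+1)) = 2·ℓ(T(j)) = 2·2^j = 2^{j+1}.
By induction, ℓ(T(k)) = 2^k for all k ≥ 0.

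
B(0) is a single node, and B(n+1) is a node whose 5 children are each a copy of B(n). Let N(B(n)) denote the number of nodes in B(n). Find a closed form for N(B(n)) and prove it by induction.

Claim: N(B(n)) = (5^{n+1} − 1)/4.

Base case: N(B(0)) = 1, and (5^{0+1} − 1)/4 = 1.
Assume N(B(m)) = (5^{m+1} − 1)/4.
Then N(B(m+1)) = 1 + 5N(B(m)) = 1 + 5·(5^{m+1} − 1)/4 = 1 + (5^{m+2} − 5)/4 = (4 + 5^{m+2} − 5)/4 = (5^{m+2} − 1)/4.
This completes the inductive step, so N(B(n)) = (5^{n+1} − 1)/4 for all n ≥ 0.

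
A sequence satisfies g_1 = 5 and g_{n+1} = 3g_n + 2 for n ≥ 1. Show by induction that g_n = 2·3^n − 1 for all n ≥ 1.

Base case: g_1 = 5, and 2·3^1 − 1 = 6 − 1 = 5.
Assume g_r = 2·3^r − 1 for some r ≥ 1.
Then g_{r+1} = 3g_r + 2 = 3·(2·3^r − 1) + 2 = 6·3^r − 3 + 2 = 2·3^{r+1} − 1.
By induction, g_n = 2·3^n − 1 for all n ≥ 1.

g_n = 2·3^n − 1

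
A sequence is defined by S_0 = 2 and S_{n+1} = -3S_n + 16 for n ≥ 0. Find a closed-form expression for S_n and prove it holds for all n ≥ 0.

Claim: S_n = -2·(-3)^n + 4.

Base case: S_0 = 2, and -2·(-3)^0 + 4 = -2 + 4 = 2.
Assume S_k = -2·(-3)^k + 4 for some k ≥ 0.
Then S_{k+1} = -3S_k + 16 = -3·(-2·(-3)^k + 4) + 16 = 6·(-3)^k − 12 + 16 = -2·(-3)^{k+1} + 4.
This completes the inductive step, so S_n = -2·(-3)^n + 4 for all n ≥ 0.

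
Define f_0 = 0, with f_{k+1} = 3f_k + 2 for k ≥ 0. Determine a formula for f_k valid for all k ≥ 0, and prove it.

Claim: f_k = 3^k − 1.

Base case: f_0 = 0, and 3^0 − 1 = 1 − 1 = 0.
Assume f_m = 3^m − 1 for some m ≥ 0.
Then f_{m+1} = 3f_m + 2 = 3·(3^m − 1) + 2 = 3^{m+1} − 3 + 2 = 3^{m+1} − 1.
By induction, f_k = 3^k − 1 for all k ≥ 0.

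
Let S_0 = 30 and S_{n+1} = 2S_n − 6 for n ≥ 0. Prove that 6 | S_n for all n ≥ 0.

Base case: S_0 = 30 = 6·5, so 6 | S_0.
Assume 6 | S_j, so S_j = 6t for some integer t.
Then S_{j+1} = 2S_j − 6 = 2·(6t) − 6 = 6(2t − 1), so 6 | S_{j+1}.
This completes the inductive step, so 6 | S_n for all n ≥ 0.

6 | S_n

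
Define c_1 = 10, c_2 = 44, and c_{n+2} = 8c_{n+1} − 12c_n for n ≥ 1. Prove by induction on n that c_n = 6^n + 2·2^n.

Base cases: c_1 = 10 and 6^1 + 2·2^1 = 10; c_2 = 44 and 6^2 + 2·2^2 = 44.
Assume c_j = 6^j + 2·2^j for all 1 ≤ j ≤ m, where m ≥ 2.
Then c_{m+1} = 8c_m − 12c_{m−1} = 8·(6^m + 2·2^m) − 12·(6^{m−1} + 2·2^{m−1}) = (8·6 − 12)6^{m−1} + 2·(8·2 − 12)2^{m−1} = 36·6^{m−1} + 8·2^{m−1} = 6^{m+1} + 2·2^{m+1}.
By strong induction, c_n = 6^n + 2·2^n for all n ≥ 1.

c_n = 6^n + 2·2^n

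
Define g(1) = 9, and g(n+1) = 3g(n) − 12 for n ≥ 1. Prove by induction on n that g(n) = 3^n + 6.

Base case: g(1) = 9, and 3^1 + 6 = 3 + 6 = 9.
Assume g(k) = 3^k + 6 for some k ≥ 1.
Then g(k+1) = 3g(k) − 12 = 3·(3^k + 6) − 12 = 3^{k+1} + 18 − 12 = 3^{k+1} + 6.
Hence g(n) = 3^n + 6 for every n ≥ 1, by induction.

g(n) = 3^n + 6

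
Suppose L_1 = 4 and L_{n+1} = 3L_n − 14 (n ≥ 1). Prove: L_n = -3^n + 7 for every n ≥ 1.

Base case: L_1 = 4, and -3^1 + 7 = -3 + 7 = 4.
Assume L_j = -3^j + 7 for some j ≥ 1.
Then L_{j+1} = 3L_j − 14 = 3·(-3^j + 7) − 14 = -3^{j+1} + 21 − 14 = -3^{j+1} + 7.
Hence L_n = -3^n + 7 for every n ≥ 1, by induction.

L_n = -3^n + 7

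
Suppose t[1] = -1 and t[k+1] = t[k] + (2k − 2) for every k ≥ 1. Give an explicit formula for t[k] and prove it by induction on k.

Claim: t[k] = k^2 − 3k + 1.

Base case: t[1] = -1, and 1^2 − 3·1 + 1 = -1.
Assume t[j] = j^2 − 3j + 1.
Then t[j+1] = t[j] + (2j − 2) = (j^2 − 3j + 1) + (2j − 2) = j^2 − j − 1,
and (j+1)^2 − 3·(j+1) + 1 = j^2 − j − 1.
Hence t[k] = k^2 − 3k + 1 for every k ≥ 1, by induction.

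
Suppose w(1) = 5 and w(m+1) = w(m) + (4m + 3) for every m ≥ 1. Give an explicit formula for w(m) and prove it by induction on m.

Claim: w(m) = 2m^2 + m + 2.

Base case: w(1) = 5, and 2·1^2 + 1 + 2 = 5.
Assume w(j) = 2j^2 + j + 2.
Then w(j+1) = w(j) + (4j + 3) = (2j^2 + j + 2) + (4j + 3) = 2j^2 + 5j + 5,
and 2·(j+1)^2 + (j+1) + 2 = 2j^2 + 5j + 5.
By induction, w(m) = 2m^2 + m + 2 for all m ≥ 1.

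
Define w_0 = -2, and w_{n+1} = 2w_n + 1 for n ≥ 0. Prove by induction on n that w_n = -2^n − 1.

Base case: w_0 = -2, and -2^0 − 1 = -1 − 1 = -2.
Assume w_r = -2^r − 1 for some r ≥ 0.
Then w_{r+1} = 2w_r + 1 = 2·(-2^r − 1) + 1 = -2^{r+1} − 2 + 1 = -2^{r+1} − 1.
Hence w_n = -2^n − 1 for every n ≥ 0, by induction.

w_n = -2^n − 1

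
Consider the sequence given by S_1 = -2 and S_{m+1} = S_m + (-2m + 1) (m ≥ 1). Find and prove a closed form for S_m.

Claim: S_m = -m^2 + 2m − 3.

Base case: S_1 = -2, and -1^2 + 2·1 − 3 = -2.
Assume S_j = -j^2 + 2j − 3.
Then S_{j+1} = S_j + (-2j + 1) = (-j^2 + 2j − 3) + (-2j + 1) = -j^2 − 2,
and -(j+1)^2 + 2·(j+1) − 3 = -j^2 − 2.
By induction, S_m = -m^2 + 2m − 3 for all m ≥ 1.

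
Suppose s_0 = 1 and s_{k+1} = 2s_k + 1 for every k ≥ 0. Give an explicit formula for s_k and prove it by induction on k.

Claim: s_k = 2^{k+1} − 1.

Base case: s_0 = 1, and 2^{0+1} − 1 = 2 − 1 = 1.
Assume s_j = 2^{j+1} − 1 for some j ≥ 0.
Then s_{j+1} = 2s_j + 1 = 2·(2^{j+1} − 1) + 1 = 2^{j+2} − 2 + 1 = 2^{j+2} − 1.
By induction, s_k = 2^{k+1} − 1 for all k ≥ 0.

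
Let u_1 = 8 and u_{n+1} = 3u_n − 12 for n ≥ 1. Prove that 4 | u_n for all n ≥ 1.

Base case: u_1 = 8 = 4·2, so 4 | u_1.
Assume 4 | u_k, so u_k = 4t for some integer t.
Then u_{k+1} = 3u_k − 12 = 3·(4t) − 12 = 4(3t − 3), so 4 | u_{k+1}.
Hence 4 | u_n for every n ≥ 1, by induction.

4 | u_n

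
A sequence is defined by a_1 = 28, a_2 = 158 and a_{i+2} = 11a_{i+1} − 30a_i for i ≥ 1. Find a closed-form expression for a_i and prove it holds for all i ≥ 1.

Claim: a_i = 3·6^i + 2·5^i.

Base cases: a_1 = 28 and 3·6^1 + 2·5^1 = 28; a_2 = 158 and 3·6^2 + 2·5^2 = 158.
Assume a_j = 3·6^j + 2·5^j for all 1 ≤ j ≤ k, where k ≥ 2.
Then a_{k+1} = 11a_k − 30a_{k−1} = 11·(3·6^k + 2·5^k) − 30·(3·6^{k−1} + 2·5^{k−1}) = 3·(11·6 − 30)6^{k−1} + 2·(11·5 − 30)5^{k−1} = 108·6^{k−1} + 50·5^{k−1} = 3·6^{k+1} + 2·5^{k+1}.
By strong induction, a_i = 3·6^i + 2·5^i for all i ≥ 1.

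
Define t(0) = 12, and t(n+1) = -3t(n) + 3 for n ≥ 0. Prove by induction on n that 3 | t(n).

Base case: t(0) = 12 = 3·4, so 3 | t(0).
Assume 3 | t(m), so t(m) = 3s for some integer s.
Then t(m+1) = -3t(m) + 3 = -3·(3s) + 3 = 3(-3s + 1), so 3 | t(m+1).
This completes the inductive step, so 3 | t(n) for all n ≥ 0.

3 | t(n)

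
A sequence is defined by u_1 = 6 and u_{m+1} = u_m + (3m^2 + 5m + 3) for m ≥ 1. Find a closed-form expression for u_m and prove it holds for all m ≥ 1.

Claim: u_m = m^3 + m^2 + m + 3.

Base case: u_1 = 6, and 1^3 + 1^2 + 1 + 3 = 6.
Assume u_r = r^3 + r^2 + r + 3.
Then u_{r+1} = u_r + (3r^2 + 5r + 3) = (r^3 + r^2 + r + 3) + (3r^2 + 5r + 3) = r^3 + 4r^2 + 6r + 6,
and (r+1)^3 + (r+1)^2 + (r+1) + 3 = r^3 + 4r^2 + 6r + 6.
By induction, u_m = m^3 + m^2 + m + 3 for all m ≥ 1.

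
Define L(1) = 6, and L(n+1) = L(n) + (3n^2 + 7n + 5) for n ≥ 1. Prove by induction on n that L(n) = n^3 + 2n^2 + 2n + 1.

Base case: L(1) = 6, and 1^3 + 2·1^2 + 2·1 + 1 = 6.
Assume L(j) = j^3 + 2j^2 + 2j + 1.
Then L(j+1) = L(j) + (3j^2 + 7j + 5) = (j^3 + 2j^2 + 2j + 1) + (3j^2 + 7j + 5) = j^3 + 5j^2 + 9j + 6,
and (j+1)^3 + 2·(j+1)^2 + 2·(j+1) + 1 = j^3 + 5j^2 + 9j + 6.
This completes the inductive step, so L(n) = n^3 + 2n^2 + 2n + 1 for all n ≥ 1.

L(n) = n^3 + 2n^2 + 2n + 1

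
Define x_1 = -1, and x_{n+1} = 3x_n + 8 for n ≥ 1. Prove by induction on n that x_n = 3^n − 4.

Base case: x_1 = -1, and 3^1 − 4 = 3 − 4 = -1.
Assume x_m = 3^m − 4 for some m ≥ 1.
Then x_{m+1} = 3x_m + 8 = 3·(3^m − 4) + 8 = 3^{m+1} − 12 + 8 = 3^{m+1} − 4.
So the formula holds for m+1, and by induction x_n = 3^n − 4 for all n ≥ 1.

x_n = 3^n − 4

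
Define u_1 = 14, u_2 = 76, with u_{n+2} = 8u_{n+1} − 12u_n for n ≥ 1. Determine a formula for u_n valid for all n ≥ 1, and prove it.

Claim: u_n = 2^n + 2·6^n.

Base cases: u_1 = 14 and 2^1 + 2·6^1 = 14; u_2 = 76 and 2^2 + 2·6^2 = 76.
Assume u_i = 2^i + 2·6^i for all 1 ≤ i ≤ j, where j ≥ 2.
Then u_{j+1} = 8u_j − 12u_{j−1} = 8·(2^j + 2·6^j) − 12·(2^{j−1} + 2·6^{j−1}) = (8·2 − 12)2^{j−1} + 2·(8·6 − 12)6^{j−1} = 4·2^{j−1} + 72·6^{j−1} = 2^{j+1} + 2·6^{j+1}.
So the formula holds for j+1, and by strong induction u_n = 2^n + 2·6^n for all n ≥ 1.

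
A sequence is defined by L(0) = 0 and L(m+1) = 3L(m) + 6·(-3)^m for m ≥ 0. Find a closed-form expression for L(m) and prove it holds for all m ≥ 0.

Claim: L(m) = 3^m − (-3)^m.

Base case: L(0) = 0, and 3^0 − (-3)^0 = 1 − 1 = 0.
Assume L(k) = 3^k − (-3)^k for some k ≥ 0.
Then L(k+1) = 3L(k) + 6·(-3)^k = 3·(3^k − (-3)^k) + 6·(-3)^k = 3^{k+1} − 3·(-3)^k + 6·(-3)^k = 3^{k+1} + 3·(-3)^k = 3^{k+1} − (-3)^{k+1}.
By induction, L(m) = 3^m − (-3)^m for all m ≥ 0.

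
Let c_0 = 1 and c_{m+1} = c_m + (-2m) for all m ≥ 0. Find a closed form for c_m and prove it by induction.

Claim: c_m = -m^2 + m + 1.

Base case: c_0 = 1, and -0^2 + 0 + 1 = 1.
Assume c_j = -j^2 + j + 1.
Then c_{j+1} = c_j + (-2j) = (-j^2 + j + 1) + (-2j) = -j^2 − j + 1,
and -(j+1)^2 + (j+1) + 1 = -j^2 − j + 1.
This completes the inductive step, so c_m = -m^2 + m + 1 for all m ≥ 0.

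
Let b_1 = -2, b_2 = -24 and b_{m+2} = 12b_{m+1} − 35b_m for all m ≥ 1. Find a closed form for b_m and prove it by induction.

Claim: b_m = 5^m − 7^m.

Base cases: b_1 = -2 and 5^1 − 7^1 = -2; b_2 = -24 and 5^2 − 7^2 = -24.
Assume b_j = 5^j − 7^j for all 1 ≤ j ≤ r, where r ≥ 2.
Then b_{r+1} = 12b_r − 35b_{r−1} = 12·(5^r − 7^r) − 35·(5^{r−1} − 7^{r−1}) = (12·5 − 35)5^{r−1} − (12·7 − 35)7^{r−1} = 25·5^{r−1} − 49·7^{r−1} = 5^{r+1} − 7^{r+1}.
By strong induction, b_m = 5^m − 7^m for all m ≥ 1.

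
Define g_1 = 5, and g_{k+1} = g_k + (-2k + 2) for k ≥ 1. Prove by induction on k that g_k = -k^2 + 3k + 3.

Base case: g_1 = 5, and -1^2 + 3·1 + 3 = 5.
Assume g_j = -j^2 + 3j + 3.
Then g_{j+1} = g_j + (-2j + 2) = (-j^2 + 3j + 3) + (-2j + 2) = -j^2 + j + 5,
and -(j+1)^2 + 3·(j+1) + 3 = -j^2 + j + 5.
This completes the inductive step, so g_k = -k^2 + 3k + 3 for all k ≥ 1.

g_k = -k^2 + 3k + 3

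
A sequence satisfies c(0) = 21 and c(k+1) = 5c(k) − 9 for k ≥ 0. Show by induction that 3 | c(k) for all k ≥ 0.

Base case: c(0) = 21 = 3·7, so 3 | c(0).
Assume 3 | c(r), so c(r) = 3t for some integer t.
Then c(r+1) = 5c(r) − 9 = 5·(3t) − 9 = 3(5t − 3), so 3 | c(r+1).
So the property holds for r+1, and by induction 3 | c(k) for all k ≥ 0.

3 | c(k)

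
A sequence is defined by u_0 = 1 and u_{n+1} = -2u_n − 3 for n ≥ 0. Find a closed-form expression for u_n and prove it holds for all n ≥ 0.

Claim: u_n = 2·(-2)^n − 1.

Base case: u_0 = 1, and 2·(-2)^0 − 1 = 2 − 1 = 1.
Assume u_m = 2·(-2)^m − 1 for some m ≥ 0.
Then u_{m+1} = -2u_m − 3 = -2·(2·(-2)^m − 1) − 3 = -4·(-2)^m + 2 − 3 = 2·(-2)^{m+1} − 1.
This completes the inductive step, so u_n = 2·(-2)^n − 1 for all n ≥ 0.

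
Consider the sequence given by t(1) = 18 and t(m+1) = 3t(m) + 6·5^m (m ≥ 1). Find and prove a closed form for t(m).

Claim: t(m) = 3^m + 3·5^m.

Base case: t(1) = 18, and 3^1 + 3·5^1 = 3 + 15 = 18.
Assume t(r) = 3^r + 3·5^r for some r ≥ 1.
Then t(r+1) = 3t(r) + 6·5^r = 3·(3^r + 3·5^r) + 6·5^r = 3^{r+1} + 9·5^r + 6·5^r = 3^{r+1} + 15·5^r = 3^{r+1} + 3·5^{r+1}.
This completes the inductive step, so t(m) = 3^m + 3·5^m for all m ≥ 1.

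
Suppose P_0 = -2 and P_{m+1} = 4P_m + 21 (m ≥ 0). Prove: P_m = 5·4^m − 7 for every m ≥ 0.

Base case: P_0 = -2, and 5·4^0 − 7 = 5 − 7 = -2.
Assume P_j = 5·4^j − 7 for some j ≥ 0.
Then P_{j+1} = 4P_j + 21 = 4·(5·4^j − 7) + 21 = 20·4^j − 28 + 21 = 5·4^{j+1} − 7.
By induction, P_m = 5·4^m − 7 for all m ≥ 0.

P_m = 5·4^m − 7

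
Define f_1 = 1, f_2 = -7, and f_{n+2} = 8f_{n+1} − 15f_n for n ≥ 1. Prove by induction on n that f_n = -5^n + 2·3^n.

Base cases: f_1 = 1 and -5^1 + 2·3^1 = 1; f_2 = -7 and -5^2 + 2·3^2 = -7.
Assume f_j = -5^j + 2·3^j for all 1 ≤ j ≤ m, where m ≥ 2.
Then f_{m+1} = 8f_m − 15f_{m−1} = 8·(-5^m + 2·3^m) − 15·(-5^{m−1} + 2·3^{m−1}) = -(8·5 − 15)5^{m−1} + 2·(8·3 − 15)3^{m−1} = -25·5^{m−1} + 18·3^{m−1} = -5^{m+1} + 2·3^{m+1}.
By strong induction, f_n = -5^n + 2·3^n for all n ≥ 1.

f_n = -5^n + 2·3^n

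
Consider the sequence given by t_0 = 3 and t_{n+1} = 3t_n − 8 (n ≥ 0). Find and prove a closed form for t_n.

Claim: t_n = -3^n + 4.

Base case: t_0 = 3, and -3^0 + 4 = -1 + 4 = 3.
Assume t_m = -3^m + 4 for some m ≥ 0.
Then t_{m+1} = 3t_m − 8 = 3·(-3^m + 4) − 8 = -3^{m+1} + 12 − 8 = -3^{m+1} + 4.
Hence t_n = -3^n + 4 for every n ≥ 0, by induction.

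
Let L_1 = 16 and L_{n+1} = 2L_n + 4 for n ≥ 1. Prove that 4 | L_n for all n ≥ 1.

Base case: L_1 = 16 = 4·4, so 4 | L_1.
Assume 4 | L_j, so L_j = 4t for some integer t.
Then L_{j+1} = 2L_j + 4 = 2·(4t) + 4 = 4(2t + 1), so 4 | L_{j+1}.
By induction, 4 | L_n for all n ≥ 1.

4 | L_n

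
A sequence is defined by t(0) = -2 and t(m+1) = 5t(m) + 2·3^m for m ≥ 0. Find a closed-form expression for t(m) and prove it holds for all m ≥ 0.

Claim: t(m) = -5^m − 3^m.

Base case: t(0) = -2, and -5^0 − 3^0 = -1 − 1 = -2.
Assume t(r) = -5^r − 3^r for some r ≥ 0.
Then t(r+1) = 5t(r) + 2·3^r = 5·(-5^r − 3^r) + 2·3^r = -5^{r+1} − 5·3^r + 2·3^r = -5^{r+1} − 3·3^r = -5^{r+1} − 3^{r+1}.
By induction, t(m) = -5^m − 3^m for all m ≥ 0.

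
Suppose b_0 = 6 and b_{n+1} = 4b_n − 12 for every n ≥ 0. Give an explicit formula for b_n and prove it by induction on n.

Claim: b_n = 2·4^n + 4.

Base case: b_0 = 6, and 2·4^0 + 4 = 2 + 4 = 6.
Assume b_j = 2·4^j + 4 for some j ≥ 0.
Then b_{j+1} = 4b_j − 12 = 4·(2·4^j + 4) − 12 = 8·4^j + 16 − 12 = 2·4^{j+1} + 4.
This completes the inductive step, so b_n = 2·4^n + 4 for all n ≥ 0.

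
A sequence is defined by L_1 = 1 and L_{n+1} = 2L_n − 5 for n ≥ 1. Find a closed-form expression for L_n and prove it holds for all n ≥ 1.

Claim: L_n = -2^{n+1} + 5.

Base case: L_1 = 1, and -2^{1+1} + 5 = -4 + 5 = 1.
Assume L_j = -2^{j+1} + 5 for some j ≥ 1.
Then L_{j+1} = 2L_j − 5 = 2·(-2^{j+1} + 5) − 5 = -2^{j+2} + 10 − 5 = -2^{j+2} + 5.
Hence L_n = -2^{n+1} + 5 for every n ≥ 1, by induction.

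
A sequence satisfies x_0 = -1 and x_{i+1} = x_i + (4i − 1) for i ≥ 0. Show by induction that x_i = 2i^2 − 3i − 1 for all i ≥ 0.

Base case: x_0 = -1, and 2·0^2 − 3·0 − 1 = -1.
Assume x_r = 2r^2 − 3r − 1.
Then x_{r+1} = x_r + (4r − 1) = (2r^2 − 3r − 1) + (4r − 1) = 2r^2 + r − 2,
and 2·(r+1)^2 − 3·(r+1) − 1 = 2r^2 + r − 2.
This completes the inductive step, so x_i = 2i^2 − 3i − 1 for all i ≥ 0.

x_i = 2i^2 − 3i − 1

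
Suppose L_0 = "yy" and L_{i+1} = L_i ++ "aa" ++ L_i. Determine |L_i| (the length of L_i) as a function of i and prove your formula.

Claim: |L_i| = 2^{i+2} − 2.

Base case: |L_0| = 2, and 2^{0+2} − 2 = 2.
Assume |L_k| = 2^{k+2} − 2.
Then |L_{k+1}| = |L_k| + 2 + |L_k| = 2|L_k| + 2 = 2(2^{k+2} − 2) + 2 = 2^{k+3} − 4 + 2 = 2^{k+3} − 2.
By induction, |L_i| = 2^{i+2} − 2 for all i ≥ 0.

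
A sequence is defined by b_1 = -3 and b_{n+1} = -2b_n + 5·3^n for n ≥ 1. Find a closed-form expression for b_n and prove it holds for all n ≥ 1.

Claim: b_n = 3·(-2)^n + 3^n.

Base case: b_1 = -3, and 3·(-2)^1 + 3^1 = -6 + 3 = -3.
Assume b_k = 3·(-2)^k + 3^k for some k ≥ 1.
Then b_{k+1} = -2b_k + 5·3^k = -2·(3·(-2)^k + 3^k) + 5·3^k = 3·(-2)^{k+1} − 2·3^k + 5·3^k = 3·(-2)^{k+1} + 3·3^k = 3·(-2)^{k+1} + 3^{k+1}.
So the formula holds for k+1, and by induction b_n = 3·(-2)^n + 3^n for all n ≥ 1.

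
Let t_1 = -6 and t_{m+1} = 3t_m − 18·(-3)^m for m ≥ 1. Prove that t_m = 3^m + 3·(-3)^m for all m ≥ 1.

Base case: t_1 = -6, and 3^1 + 3·(-3)^1 = 3 − 9 = -6.
Assume t_r = 3^r + 3·(-3)^r for some r ≥ 1.
Then t_{r+1} = 3t_r − 18·(-3)^r = 3·(3^r + 3·(-3)^r) − 18·(-3)^r = 3^{r+1} + 9·(-3)^r − 18·(-3)^r = 3^{r+1} − 9·(-3)^r = 3^{r+1} + 3·(-3)^{r+1}.
This completes the inductive step, so t_m = 3^m + 3·(-3)^m for all m ≥ 1.

t_m = 3^m + 3·(-3)^m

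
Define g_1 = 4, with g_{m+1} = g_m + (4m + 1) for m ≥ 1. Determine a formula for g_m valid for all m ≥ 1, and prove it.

Claim: g_m = 2m^2 − m + 3.

Base case: g_1 = 4, and 2·1^2 − 1 + 3 = 4.
Assume g_r = 2r^2 − r + 3.
Then g_{r+1} = g_r + (4r + 1) = (2r^2 − r + 3) + (4r + 1) = 2r^2 + 3r + 4,
and 2·(r+1)^2 − (r+1) + 3 = 2r^2 + 3r + 4.
This completes the inductive step, so g_m = 2m^2 − m + 3 for all m ≥ 1.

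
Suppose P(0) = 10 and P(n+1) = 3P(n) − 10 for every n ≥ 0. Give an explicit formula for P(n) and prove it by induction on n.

Claim: P(n) = 5·3^n + 5.

Base case: P(0) = 10, and 5·3^0 + 5 = 5 + 5 = 10.
Assume P(k) = 5·3^k + 5 for some k ≥ 0.
Then P(k+1) = 3P(k) − 10 = 3·(5·3^k + 5) − 10 = 15·3^k + 15 − 10 = 5·3^{k+1} + 5.
Hence P(n) = 5·3^n + 5 for every n ≥ 0, by induction.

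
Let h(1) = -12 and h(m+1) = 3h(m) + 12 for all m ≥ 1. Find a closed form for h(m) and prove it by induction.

Claim: h(m) = -2·3^m − 6.

Base case: h(1) = -12, and -2·3^1 − 6 = -6 − 6 = -12.
Assume h(r) = -2·3^r − 6 for some r ≥ 1.
Then h(r+1) = 3h(r) + 12 = 3·(-2·3^r − 6) + 12 = -6·3^r − 18 + 12 = -2·3^{r+1} − 6.
By induction, h(m) = -2·3^m − 6 for all m ≥ 1.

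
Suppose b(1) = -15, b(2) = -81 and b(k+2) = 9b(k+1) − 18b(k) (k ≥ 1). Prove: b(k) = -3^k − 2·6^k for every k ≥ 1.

Base cases: b(1) = -15 and -3^1 − 2·6^1 = -15; b(2) = -81 and -3^2 − 2·6^2 = -81.
Assume b(i) = -3^i − 2·6^i for all 1 ≤ i ≤ j, where j ≥ 2.
Then b(j+1) = 9b(j) − 18b(j−1) = 9·(-3^j − 2·6^j) − 18·(-3^{j−1} − 2·6^{j−1}) = -(9·3 − 18)3^{j−1} − 2·(9·6 − 18)6^{j−1} = -9·3^{j−1} − 72·6^{j−1} = -3^{j+1} − 2·6^{j+1}.
This completes the inductive step, so b(k) = -3^k − 2·6^k for all k ≥ 1.

b(k) = -3^k − 2·6^k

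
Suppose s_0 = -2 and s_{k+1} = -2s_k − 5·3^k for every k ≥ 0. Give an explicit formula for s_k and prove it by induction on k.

Claim: s_k = -(-2)^k − 3^k.

Base case: s_0 = -2, and -(-2)^0 − 3^0 = -1 − 1 = -2.
Assume s_j = -(-2)^j − 3^j for some j ≥ 0.
Then s_{j+1} = -2s_j − 5·3^j = -2·(-(-2)^j − 3^j) − 5·3^j = -(-2)^{j+1} + 2·3^j − 5·3^j = -(-2)^{j+1} − 3·3^j = -(-2)^{j+1} − 3^{j+1}.
Hence s_k = -(-2)^k − 3^k for every k ≥ 0, by induction.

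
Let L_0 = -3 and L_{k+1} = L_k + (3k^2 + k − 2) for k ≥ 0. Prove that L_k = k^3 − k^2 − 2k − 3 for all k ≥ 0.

Base case: L_0 = -3, and 0^3 − 0^2 − 2·0 − 3 = -3.
Assume L_j = j^3 − j^2 − 2j − 3.
Then L_{j+1} = L_j + (3j^2 + j − 2) = (j^3 − j^2 − 2j − 3) + (3j^2 + j − 2) = j^3 + 2j^2 − j − 5,
and (j+1)^3 − (j+1)^2 − 2·(j+1) − 3 = j^3 + 2j^2 − j − 5.
This completes the inductive step, so L_k = k^3 − k^2 − 2k − 3 for all k ≥ 0.

L_k = k^3 − k^2 − 2k − 3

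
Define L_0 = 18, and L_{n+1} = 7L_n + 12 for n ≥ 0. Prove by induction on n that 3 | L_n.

Base case: L_0 = 18 = 3·6, so 3 | L_0.
Assume 3 | L_m, so L_m = 3t for some integer t.
Then L_{m+1} = 7L_m + 12 = 7·(3t) + 12 = 3(7t + 4), so 3 | L_{m+1}.
This completes the inductive step, so 3 | L_n for all n ≥ 0.

3 | L_n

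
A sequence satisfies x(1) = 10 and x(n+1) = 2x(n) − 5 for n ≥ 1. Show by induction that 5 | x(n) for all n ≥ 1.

Base case: x(1) = 10 = 5·2, so 5 | x(1).
Assume 5 | x(m), so x(m) = 5t for some integer t.
Then x(m+1) = 2x(m) − 5 = 2·(5t) − 5 = 5(2t − 1), so 5 | x(m+1).
Hence 5 | x(n) for every n ≥ 1, by induction.

5 | x(n)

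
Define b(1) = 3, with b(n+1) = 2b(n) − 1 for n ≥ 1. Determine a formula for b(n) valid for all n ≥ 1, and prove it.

Claim: b(n) = 2^n + 1.

Base case: b(1) = 3, and 2^1 + 1 = 2 + 1 = 3.
Assume b(m) = 2^m + 1 for some m ≥ 1.
Then b(m+1) = 2b(m) − 1 = 2·(2^m + 1) − 1 = 2^{m+1} + 2 − 1 = 2^{m+1} + 1.
So the formula holds for m+1, and by induction b(n) = 2^n + 1 for all n ≥ 1.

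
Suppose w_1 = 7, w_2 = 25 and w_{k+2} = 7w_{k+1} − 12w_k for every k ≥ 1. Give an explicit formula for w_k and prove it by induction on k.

Claim: w_k = 3^k + 4^k.

Base cases: w_1 = 7 and 3^1 + 4^1 = 7; w_2 = 25 and 3^2 + 4^2 = 25.
Assume w_j = 3^j + 4^j for all 1 ≤ j ≤ r, where r ≥ 2.
Then w_{r+1} = 7w_r − 12w_{r−1} = 7·(3^r + 4^r) − 12·(3^{r−1} + 4^{r−1}) = (7·3 − 12)3^{r−1} + (7·4 − 12)4^{r−1} = 9·3^{r−1} + 16·4^{r−1} = 3^{r+1} + 4^{r+1}.
So the formula holds for r+1, and by strong induction w_k = 3^k + 4^k for all k ≥ 1.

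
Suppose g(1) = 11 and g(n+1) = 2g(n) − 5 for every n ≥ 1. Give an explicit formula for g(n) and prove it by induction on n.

Claim: g(n) = 3·2^n + 5.

Base case: g(1) = 11, and 3·2^1 + 5 = 6 + 5 = 11.
Assume g(m) = 3·2^m + 5 for some m ≥ 1.
Then g(m+1) = 2g(m) − 5 = 2·(3·2^m + 5) − 5 = 6·2^m + 10 − 5 = 3·2^{m+1} + 5.
This completes the inductive step, so g(n) = 3·2^n + 5 for all n ≥ 1.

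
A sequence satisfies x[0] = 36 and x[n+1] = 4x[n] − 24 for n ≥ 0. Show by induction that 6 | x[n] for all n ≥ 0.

Base case: x[0] = 36 = 6·6, so 6 | x[0].
Assume 6 | x[j], so x[j] = 6t for some integer t.
Then x[j+1] = 4x[j] − 24 = 4·(6t) − 24 = 6(4t − 4), so 6 | x[j+1].
By induction, 6 | x[n] for all n ≥ 0.

6 | x[n]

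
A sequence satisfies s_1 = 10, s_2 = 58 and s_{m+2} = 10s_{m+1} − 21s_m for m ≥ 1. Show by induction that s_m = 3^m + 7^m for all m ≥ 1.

Base cases: s_1 = 10 and 3^1 + 7^1 = 10; s_2 = 58 and 3^2 + 7^2 = 58.
Assume s_j = 3^j + 7^j for all 1 ≤ j ≤ k, where k ≥ 2.
Then s_{k+1} = 10s_k − 21s_{k−1} = 10·(3^k + 7^k) − 21·(3^{k−1} + 7^{k−1}) = (10·3 − 21)3^{k−1} + (10·7 − 21)7^{k−1} = 9·3^{k−1} + 49·7^{k−1} = 3^{k+1} + 7^{k+1}.
This completes the inductive step, so s_m = 3^m + 7^m for all m ≥ 1.

s_m = 3^m + 7^m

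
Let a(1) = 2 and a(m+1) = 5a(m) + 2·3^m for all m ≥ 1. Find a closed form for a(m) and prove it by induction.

Claim: a(m) = 5^m − 3^m.

Base case: a(1) = 2, and 5^1 − 3^1 = 5 − 3 = 2.
Assume a(j) = 5^j − 3^j for some j ≥ 1.
Then a(j+1) = 5a(j) + 2·3^j = 5·(5^j − 3^j) + 2·3^j = 5^{j+1} − 5·3^j + 2·3^j = 5^{j+1} − 3·3^j = 5^{j+1} − 3^{j+1}.
This completes the inductive step, so a(m) = 5^m − 3^m for all m ≥ 1.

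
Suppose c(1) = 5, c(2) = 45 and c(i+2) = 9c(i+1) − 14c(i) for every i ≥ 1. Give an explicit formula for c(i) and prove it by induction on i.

Claim: c(i) = 7^i − 2^i.

Base cases: c(1) = 5 and 7^1 − 2^1 = 5; c(2) = 45 and 7^2 − 2^2 = 45.
Assume c(j) = 7^j − 2^j for all 1 ≤ j ≤ k, where k ≥ 2.
Then c(k+1) = 9c(k) − 14c(k−1) = 9·(7^k − 2^k) − 14·(7^{k−1} − 2^{k−1}) = (9·7 − 14)7^{k−1} − (9·2 − 14)2^{k−1} = 49·7^{k−1} − 4·2^{k−1} = 7^{k+1} − 2^{k+1}.
By strong induction, c(i) = 7^i − 2^i for all i ≥ 1.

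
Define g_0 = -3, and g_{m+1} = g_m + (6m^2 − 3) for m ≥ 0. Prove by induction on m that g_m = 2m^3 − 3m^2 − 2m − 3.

Base case: g_0 = -3, and 2·0^3 − 3·0^2 − 2·0 − 3 = -3.
Assume g_j = 2j^3 − 3j^2 − 2j − 3.
Then g_{j+1} = g_j + (6j^2 − 3) = (2j^3 − 3j^2 − 2j − 3) + (6j^2 − 3) = 2j^3 + 3j^2 − 2j − 6,
and 2·(j+1)^3 − 3·(j+1)^2 − 2·(j+1) − 3 = 2j^3 + 3j^2 − 2j − 6.
Hence g_m = 2m^3 − 3m^2 − 2m − 3 for every m ≥ 0, by induction.

g_m = 2m^3 − 3m^2 − 2m − 3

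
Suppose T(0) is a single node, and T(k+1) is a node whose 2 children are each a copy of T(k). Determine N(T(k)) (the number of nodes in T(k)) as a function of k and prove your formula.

Claim: N(T(k)) = 2^{k+1} − 1.

Base case: N(T(0)) = 1, and 2^{0+1} − 1 = 1.
Assume N(T(m)) = 2^{m+1} − 1.
Then N(T(m+1)) = 1 + 2N(T(m)) = 1 + 2(2^{m+1} − 1) = 2^{m+2} − 2 + 1 = 2^{m+2} − 1.
Hence N(T(k)) = 2^{k+1} − 1 for every k ≥ 0, by induction.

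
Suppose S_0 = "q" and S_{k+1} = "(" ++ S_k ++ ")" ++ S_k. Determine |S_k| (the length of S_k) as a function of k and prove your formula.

Claim: |S_k| = 3·2^k − 2.

Base case: |S_0| = 1, and 3·2^0 − 2 = 1.
Assume |S_r| = 3·2^r − 2.
Then |S_{r+1}| = 1 + |S_r| + 1 + |S_r| = 2|S_r| + 2 = 2(3·2^r − 2) + 2 = 3·2^{r+1} − 4 + 2 = 3·2^{r+1} − 2.
Hence |S_k| = 3·2^k − 2 for every k ≥ 0, by induction.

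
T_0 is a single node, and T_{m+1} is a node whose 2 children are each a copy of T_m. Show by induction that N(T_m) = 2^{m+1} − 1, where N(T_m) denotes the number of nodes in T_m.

Base case: N(T_0) = 1, and 2^{0+1} − 1 = 1.
Assume N(T_r) = 2^{r+1} − 1.
Then N(T_{r+1}) = 1 + 2N(T_r) = 1 + 2(2^{r+1} − 1) = 2^{r+2} − 2 + 1 = 2^{r+2} − 1.
So the formula holds for r+1, and by induction N(T_m) = 2^{m+1} − 1 for all m ≥ 0.

N(T_m) = 2^{m+1} − 1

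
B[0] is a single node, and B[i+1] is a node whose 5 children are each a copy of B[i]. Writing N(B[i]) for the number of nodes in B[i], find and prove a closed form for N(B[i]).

Claim: N(B[i]) = (5^{i+1} − 1)/4.

Base case: N(B[0]) = 1, and (5^{0+1} − 1)/4 = 1.
Assume N(B[m]) = (5^{m+1} − 1)/4.
Then N(B[m+1]) = 1 + 5N(B[m]) = 1 + 5·(5^{m+1} − 1)/4 = 1 + (5^{m+2} − 5)/4 = (4 + 5^{m+2} − 5)/4 = (5^{m+2} − 1)/4.
By induction, N(B[i]) = (5^{i+1} − 1)/4 for all i ≥ 0.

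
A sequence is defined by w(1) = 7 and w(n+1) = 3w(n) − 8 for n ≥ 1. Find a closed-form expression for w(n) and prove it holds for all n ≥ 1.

Claim: w(n) = 3^n + 4.

Base case: w(1) = 7, and 3^1 + 4 = 3 + 4 = 7.
Assume w(k) = 3^k + 4 for some k ≥ 1.
Then w(k+1) = 3w(k) − 8 = 3·(3^k + 4) − 8 = 3^{k+1} + 12 − 8 = 3^{k+1} + 4.
So the formula holds for k+1, and by induction w(n) = 3^n + 4 for all n ≥ 1.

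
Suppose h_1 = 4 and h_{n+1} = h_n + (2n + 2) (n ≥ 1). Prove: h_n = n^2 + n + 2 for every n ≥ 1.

Base case: h_1 = 4, and 1^2 + 1 + 2 = 4.
Assume h_m = m^2 + m + 2.
Then h_{m+1} = h_m + (2m + 2) = (m^2 + m + 2) + (2m + 2) = m^2 + 3m + 4,
and (m+1)^2 + (m+1) + 2 = m^2 + 3m + 4.
Hence h_n = n^2 + n + 2 for every n ≥ 1, by induction.

h_n = n^2 + n + 2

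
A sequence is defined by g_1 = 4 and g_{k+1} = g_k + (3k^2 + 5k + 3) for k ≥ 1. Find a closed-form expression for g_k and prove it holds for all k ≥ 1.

Claim: g_k = k^3 + k^2 + k + 1.

Base case: g_1 = 4, and 1^3 + 1^2 + 1 + 1 = 4.
Assume g_j = j^3 + j^2 + j + 1.
Then g_{j+1} = g_j + (3j^2 + 5j + 3) = (j^3 + j^2 + j + 1) + (3j^2 + 5j + 3) = j^3 + 4j^2 + 6j + 4,
and (j+1)^3 + (j+1)^2 + (j+1) + 1 = j^3 + 4j^2 + 6j + 4.
Hence g_k = k^3 + k^2 + k + 1 for every k ≥ 1, by induction.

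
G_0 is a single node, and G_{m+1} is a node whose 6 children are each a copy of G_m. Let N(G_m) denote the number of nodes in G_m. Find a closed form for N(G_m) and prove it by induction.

Claim: N(G_m) = (6^{m+1} − 1)/5.

Base case: N(G_0) = 1, and (6^{0+1} − 1)/5 = 1.
Assume N(G_k) = (6^{k+1} − 1)/5.
Then N(G_{k+1}) = 1 + 6N(G_k) = 1 + 6·(6^{k+1} − 1)/5 = 1 + (6^{k+2} − 6)/5 = (5 + 6^{k+2} − 6)/5 = (6^{k+2} − 1)/5.
This completes the inductive step, so N(G_m) = (6^{m+1} − 1)/5 for all m ≥ 0.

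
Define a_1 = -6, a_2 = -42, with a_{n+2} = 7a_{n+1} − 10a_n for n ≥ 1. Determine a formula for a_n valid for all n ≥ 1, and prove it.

Claim: a_n = 2·2^n − 2·5^n.

Base cases: a_1 = -6 and 2·2^1 − 2·5^1 = -6; a_2 = -42 and 2·2^2 − 2·5^2 = -42.
Assume a_j = 2·2^j − 2·5^j for all 1 ≤ j ≤ k, where k ≥ 2.
Then a_{k+1} = 7a_k − 10a_{k−1} = 7·(2·2^k − 2·5^k) − 10·(2·2^{k−1} − 2·5^{k−1}) = 2·(7·2 − 10)2^{k−1} − 2·(7·5 − 10)5^{k−1} = 8·2^{k−1} − 50·5^{k−1} = 2·2^{k+1} − 2·5^{k+1}.
So the formula holds for k+1, and by strong induction a_n = 2·2^n − 2·5^n for all n ≥ 1.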